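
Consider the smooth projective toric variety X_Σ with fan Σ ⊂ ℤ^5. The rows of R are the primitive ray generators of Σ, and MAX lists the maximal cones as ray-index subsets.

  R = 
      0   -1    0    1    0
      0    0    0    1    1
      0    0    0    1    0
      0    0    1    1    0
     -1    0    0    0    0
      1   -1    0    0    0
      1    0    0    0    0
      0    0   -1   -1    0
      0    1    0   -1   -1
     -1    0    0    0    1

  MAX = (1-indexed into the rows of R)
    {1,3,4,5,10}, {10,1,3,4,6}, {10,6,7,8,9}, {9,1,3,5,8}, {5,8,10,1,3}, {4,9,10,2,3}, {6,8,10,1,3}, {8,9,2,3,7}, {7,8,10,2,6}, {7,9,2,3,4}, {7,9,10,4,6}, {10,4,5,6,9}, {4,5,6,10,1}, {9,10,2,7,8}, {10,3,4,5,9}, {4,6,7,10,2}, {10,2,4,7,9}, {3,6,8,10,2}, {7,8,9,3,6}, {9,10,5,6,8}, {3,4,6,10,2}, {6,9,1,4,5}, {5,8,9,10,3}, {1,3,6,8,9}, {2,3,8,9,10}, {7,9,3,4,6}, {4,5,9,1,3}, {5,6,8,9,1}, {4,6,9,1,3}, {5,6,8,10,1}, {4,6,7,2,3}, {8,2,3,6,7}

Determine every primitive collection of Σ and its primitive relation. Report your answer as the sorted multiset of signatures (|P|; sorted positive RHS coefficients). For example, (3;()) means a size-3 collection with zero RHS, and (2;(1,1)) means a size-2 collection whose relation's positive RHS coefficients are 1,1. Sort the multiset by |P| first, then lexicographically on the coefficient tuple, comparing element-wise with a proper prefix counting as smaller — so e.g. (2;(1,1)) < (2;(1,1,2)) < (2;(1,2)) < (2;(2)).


10 collections generate NE(X_Σ); each relation:

  • {4,8}:  v_{4} + v_{8} = 0  →  sig = (2;())
  • {5,7}:  v_{5} + v_{7} = 0  →  sig = (2;())
  • {1,7}:  v_{1} + v_{7} = v_{3} + v_{6}  →  sig = (2;(1,1))
  • {2,5}:  v_{2} + v_{5} = v_{3} + v_{10}  →  sig = (2;(1,1))
  • {1,2}:  v_{1} + v_{2} = 2·v_{3} + v_{6} + v_{10}  →  sig = (2;(1,1,2))
  • {1,9,10}:  v_{1} + v_{9} + v_{10} = v_{5}  →  sig = (3;(1))
  • {2,6,9}:  v_{2} + v_{6} + v_{9} = v_{7}  →  sig = (3;(1))
  • {3,5,6}:  v_{3} + v_{5} + v_{6} = v_{1}  →  sig = (3;(1))
  • {3,7,10}:  v_{3} + v_{7} + v_{10} = v_{2}  →  sig = (3;(1))
  • {3,6,9,10}:  v_{3} + v_{6} + v_{9} + v_{10} = 0  →  sig = (4;())

Sorted signature multiset PRS(X):
    |P|=2: 5 collections, coeffs (), (), (1,1), (1,1), (1,1,2)
    |P|=3: 4 collections, coeffs (1), (1), (1), (1)
    |P|=4: 1 collection, coeffs ()


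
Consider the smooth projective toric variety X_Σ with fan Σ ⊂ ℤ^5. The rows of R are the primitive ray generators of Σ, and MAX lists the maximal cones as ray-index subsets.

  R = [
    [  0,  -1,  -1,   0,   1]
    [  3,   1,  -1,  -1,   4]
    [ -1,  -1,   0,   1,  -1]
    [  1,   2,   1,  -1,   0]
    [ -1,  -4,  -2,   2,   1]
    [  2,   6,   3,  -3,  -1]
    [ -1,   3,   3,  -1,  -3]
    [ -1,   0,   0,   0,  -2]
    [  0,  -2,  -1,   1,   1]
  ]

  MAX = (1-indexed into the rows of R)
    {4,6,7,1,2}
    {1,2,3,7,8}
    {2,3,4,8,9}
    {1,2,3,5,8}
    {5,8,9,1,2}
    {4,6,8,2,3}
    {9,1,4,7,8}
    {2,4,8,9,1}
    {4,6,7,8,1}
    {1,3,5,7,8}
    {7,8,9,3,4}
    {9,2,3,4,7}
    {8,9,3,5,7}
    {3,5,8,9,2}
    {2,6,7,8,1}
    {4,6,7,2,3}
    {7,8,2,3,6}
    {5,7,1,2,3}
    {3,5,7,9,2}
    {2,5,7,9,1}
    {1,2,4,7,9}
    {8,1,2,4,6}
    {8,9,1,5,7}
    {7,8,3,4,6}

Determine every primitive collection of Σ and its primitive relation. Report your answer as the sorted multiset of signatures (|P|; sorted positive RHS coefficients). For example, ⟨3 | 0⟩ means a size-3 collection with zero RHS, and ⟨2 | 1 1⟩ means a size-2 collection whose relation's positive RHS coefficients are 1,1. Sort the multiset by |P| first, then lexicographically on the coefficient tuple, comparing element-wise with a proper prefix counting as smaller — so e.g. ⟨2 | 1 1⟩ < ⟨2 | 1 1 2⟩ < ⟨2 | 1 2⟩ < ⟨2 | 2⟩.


Δ(Σ) — 9 vertices, 9 min non-faces:

  P = {4,5}:  v_{4} + v_{5} = v_{9} ; sig = ⟨2 | 1⟩
  P = {5,6}:  v_{5} + v_{6} = v_{4} ; sig = ⟨2 | 1⟩
  P = {6,9}:  v_{6} + v_{9} = 2·v_{4} ; sig = ⟨2 | 2⟩
  P = {1,3,4}:  v_{1} + v_{3} + v_{4} = 0 ; sig = ⟨3 | 0⟩
  P = {1,3,9}:  v_{1} + v_{3} + v_{9} = v_{5} ; sig = ⟨3 | 1⟩
  P = {1,3,6}:  v_{1} + v_{3} + v_{6} = v_{2} + v_{7} + v_{8} ; sig = ⟨3 | 1 1 1⟩
  P = {2,5,7,8}:  v_{2} + v_{5} + v_{7} + v_{8} = 0 ; sig = ⟨4 | 0⟩
  P = {2,4,7,8}:  v_{2} + v_{4} + v_{7} + v_{8} = v_{6} ; sig = ⟨4 | 1⟩
  P = {2,7,8,9}:  v_{2} + v_{7} + v_{8} + v_{9} = v_{4} ; sig = ⟨4 | 1⟩

Hence PRS(X_Σ) =
    ⟨2 | 1⟩
    ⟨2 | 1⟩
    ⟨2 | 2⟩
    ⟨3 | 0⟩
    ⟨3 | 1⟩
    ⟨3 | 1 1 1⟩
    ⟨4 | 0⟩
    ⟨4 | 1⟩
    ⟨4 | 1⟩


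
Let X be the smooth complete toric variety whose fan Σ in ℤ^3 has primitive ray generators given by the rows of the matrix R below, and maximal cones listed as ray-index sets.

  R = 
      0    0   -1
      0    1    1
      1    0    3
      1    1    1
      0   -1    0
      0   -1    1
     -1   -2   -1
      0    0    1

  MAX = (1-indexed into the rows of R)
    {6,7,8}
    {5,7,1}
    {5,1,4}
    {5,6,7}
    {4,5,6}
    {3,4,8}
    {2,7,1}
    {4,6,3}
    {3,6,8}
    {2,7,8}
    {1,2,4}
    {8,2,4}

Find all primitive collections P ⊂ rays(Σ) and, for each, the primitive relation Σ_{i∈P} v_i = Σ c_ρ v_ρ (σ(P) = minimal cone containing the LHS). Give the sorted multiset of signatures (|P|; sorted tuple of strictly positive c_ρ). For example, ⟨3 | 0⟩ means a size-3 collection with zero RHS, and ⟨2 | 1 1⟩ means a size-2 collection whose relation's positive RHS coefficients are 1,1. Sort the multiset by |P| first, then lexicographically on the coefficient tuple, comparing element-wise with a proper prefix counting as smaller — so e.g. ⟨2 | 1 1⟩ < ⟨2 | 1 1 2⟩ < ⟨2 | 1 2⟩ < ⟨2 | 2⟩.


11 minimal non-faces of Δ(Σ) (on 8 rays):

  • {1,8}:  v_{1} + v_{8} = 0  ⟹  sig = ⟨2 | 0⟩
  • {1,6}:  v_{1} + v_{6} = v_{5}  ⟹  sig = ⟨2 | 1⟩
  • {2,5}:  v_{2} + v_{5} = v_{8}  ⟹  sig = ⟨2 | 1⟩
  • {4,7}:  v_{4} + v_{7} = v_{5}  ⟹  sig = ⟨2 | 1⟩
  • {5,8}:  v_{5} + v_{8} = v_{6}  ⟹  sig = ⟨2 | 1⟩
  • {1,3}:  v_{1} + v_{3} = v_{4} + v_{6}  ⟹  sig = ⟨2 | 1 1⟩
  • {3,5}:  v_{3} + v_{5} = v_{4} + 2·v_{6}  ⟹  sig = ⟨2 | 1 2⟩
  • {2,3}:  v_{2} + v_{3} = v_{4} + 3·v_{8}  ⟹  sig = ⟨2 | 1 3⟩
  • {2,6}:  v_{2} + v_{6} = 2·v_{8}  ⟹  sig = ⟨2 | 2⟩
  • {3,7}:  v_{3} + v_{7} = 2·v_{6}  ⟹  sig = ⟨2 | 2⟩
  • {4,6,8}:  v_{4} + v_{6} + v_{8} = v_{3}  ⟹  sig = ⟨3 | 1⟩

Hence PRS(X_Σ) =
[⟨2 | 0⟩, ⟨2 | 1⟩, ⟨2 | 1⟩, ⟨2 | 1⟩, ⟨2 | 1⟩, ⟨2 | 1 1⟩, ⟨2 | 1 2⟩, ⟨2 | 1 3⟩, ⟨2 | 2⟩, ⟨2 | 2⟩, ⟨3 | 1⟩]


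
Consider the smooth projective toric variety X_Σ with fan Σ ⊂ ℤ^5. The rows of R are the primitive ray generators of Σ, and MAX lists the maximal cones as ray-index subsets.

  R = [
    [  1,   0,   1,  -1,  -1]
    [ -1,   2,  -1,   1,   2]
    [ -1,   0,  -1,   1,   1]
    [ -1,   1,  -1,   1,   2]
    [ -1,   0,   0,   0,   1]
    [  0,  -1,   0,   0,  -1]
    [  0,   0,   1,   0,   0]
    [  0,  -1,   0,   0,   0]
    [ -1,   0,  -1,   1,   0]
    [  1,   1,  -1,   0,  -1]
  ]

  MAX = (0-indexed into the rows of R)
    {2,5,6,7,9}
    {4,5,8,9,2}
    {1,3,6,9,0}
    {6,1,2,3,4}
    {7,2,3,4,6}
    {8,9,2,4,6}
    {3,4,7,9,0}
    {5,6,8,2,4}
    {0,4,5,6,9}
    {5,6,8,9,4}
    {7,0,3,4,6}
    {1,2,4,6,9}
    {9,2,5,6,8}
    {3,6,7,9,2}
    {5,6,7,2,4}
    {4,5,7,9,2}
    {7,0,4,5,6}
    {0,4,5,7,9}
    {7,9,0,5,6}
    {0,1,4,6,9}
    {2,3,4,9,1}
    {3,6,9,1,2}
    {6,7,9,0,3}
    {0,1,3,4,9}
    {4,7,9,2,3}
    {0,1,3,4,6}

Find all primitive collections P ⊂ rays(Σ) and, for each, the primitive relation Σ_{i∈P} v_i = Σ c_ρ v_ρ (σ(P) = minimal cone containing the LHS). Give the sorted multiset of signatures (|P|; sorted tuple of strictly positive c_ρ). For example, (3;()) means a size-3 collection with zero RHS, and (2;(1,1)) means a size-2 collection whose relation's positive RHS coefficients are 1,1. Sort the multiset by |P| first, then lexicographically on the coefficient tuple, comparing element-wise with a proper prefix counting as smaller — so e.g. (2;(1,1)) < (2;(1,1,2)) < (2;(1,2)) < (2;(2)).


Σ has 11 primitive collections:

  • {0,2}:  v_{0} + v_{2} = 0 ; sig = (2;())
  • {1,7}:  v_{1} + v_{7} = v_{3} ; sig = (2;(1))
  • {3,5}:  v_{3} + v_{5} = v_{2} ; sig = (2;(1))
  • {7,8}:  v_{7} + v_{8} = v_{2} + v_{5} ; sig = (2;(1,1))
  • {0,8}:  v_{0} + v_{8} = v_{4} + v_{5} + v_{6} + v_{9} ; sig = (2;(1,1,1,1))
  • {1,5}:  v_{1} + v_{5} = v_{2} + v_{4} + v_{6} + v_{9} ; sig = (2;(1,1,1,1))
  • {3,8}:  v_{3} + v_{8} = 2·v_{2} + v_{4} + v_{6} + v_{9} ; sig = (2;(1,1,1,2))
  • {1,8}:  v_{1} + v_{8} = 2·v_{2} + 2·v_{4} + 2·v_{6} + 2·v_{9} ; sig = (2;(2,2,2,2))
  • {4,6,7,9}:  v_{4} + v_{6} + v_{7} + v_{9} = 0 ; sig = (4;())
  • {3,4,6,9}:  v_{3} + v_{4} + v_{6} + v_{9} = v_{1} ; sig = (4;(1))
  • {2,4,5,6,9}:  v_{2} + v_{4} + v_{5} + v_{6} + v_{9} = v_{8} ; sig = (5;(1))

Signatures (|P|; sorted positive RHS coefficients), sorted:
    |P|=2: 8 collections, coeffs (), (1), (1), (1,1), (1,1,1,1), (1,1,1,1), (1,1,1,2), (2,2,2,2)
    |P|=4: 2 collections, coeffs (), (1)
    |P|=5: 1 collection, coeffs (1)


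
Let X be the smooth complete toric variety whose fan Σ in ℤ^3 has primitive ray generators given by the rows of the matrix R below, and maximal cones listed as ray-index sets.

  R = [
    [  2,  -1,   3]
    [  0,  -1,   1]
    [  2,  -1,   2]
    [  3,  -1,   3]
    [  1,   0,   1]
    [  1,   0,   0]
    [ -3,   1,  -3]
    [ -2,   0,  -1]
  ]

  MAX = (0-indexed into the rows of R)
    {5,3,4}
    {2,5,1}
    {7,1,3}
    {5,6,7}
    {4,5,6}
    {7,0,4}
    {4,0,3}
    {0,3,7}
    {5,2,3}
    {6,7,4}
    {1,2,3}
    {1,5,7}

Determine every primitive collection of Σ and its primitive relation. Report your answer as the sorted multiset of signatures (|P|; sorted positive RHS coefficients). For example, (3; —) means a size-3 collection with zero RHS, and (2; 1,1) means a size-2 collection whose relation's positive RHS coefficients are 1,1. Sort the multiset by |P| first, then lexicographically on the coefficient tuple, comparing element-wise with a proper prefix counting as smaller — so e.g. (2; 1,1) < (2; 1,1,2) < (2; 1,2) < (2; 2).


Primitive collections (14):

  P = {3,6}:  v_{3} + v_{6} = 0 ; sig = (2; —)
  P = {0,5}:  v_{0} + v_{5} = v_{3} ; sig = (2; 1)
  P = {2,4}:  v_{2} + v_{4} = v_{3} ; sig = (2; 1)
  P = {2,7}:  v_{2} + v_{7} = v_{1} ; sig = (2; 1)
  P = {0,6}:  v_{0} + v_{6} = v_{4} + v_{7} ; sig = (2; 1,1)
  P = {1,4}:  v_{1} + v_{4} = v_{3} + v_{7} ; sig = (2; 1,1)
  P = {2,6}:  v_{2} + v_{6} = v_{5} + v_{7} ; sig = (2; 1,1)
  P = {0,2}:  v_{0} + v_{2} = 2·v_{3} + v_{7} ; sig = (2; 1,2)
  P = {1,6}:  v_{1} + v_{6} = v_{5} + 2·v_{7} ; sig = (2; 1,2)
  P = {0,1}:  v_{0} + v_{1} = 2·v_{3} + 2·v_{7} ; sig = (2; 2,2)
  P = {4,5,7}:  v_{4} + v_{5} + v_{7} = 0 ; sig = (3; —)
  P = {3,4,7}:  v_{3} + v_{4} + v_{7} = v_{0} ; sig = (3; 1)
  P = {3,5,7}:  v_{3} + v_{5} + v_{7} = v_{2} ; sig = (3; 1)
  P = {1,3,5}:  v_{1} + v_{3} + v_{5} = 2·v_{2} ; sig = (3; 2)

Signatures (|P|; sorted positive RHS coefficients), sorted:
[(2; —), (2; 1), (2; 1), (2; 1), (2; 1,1), (2; 1,1), (2; 1,1), (2; 1,2), (2; 1,2), (2; 2,2), (3; —), (3; 1), (3; 1), (3; 2)]


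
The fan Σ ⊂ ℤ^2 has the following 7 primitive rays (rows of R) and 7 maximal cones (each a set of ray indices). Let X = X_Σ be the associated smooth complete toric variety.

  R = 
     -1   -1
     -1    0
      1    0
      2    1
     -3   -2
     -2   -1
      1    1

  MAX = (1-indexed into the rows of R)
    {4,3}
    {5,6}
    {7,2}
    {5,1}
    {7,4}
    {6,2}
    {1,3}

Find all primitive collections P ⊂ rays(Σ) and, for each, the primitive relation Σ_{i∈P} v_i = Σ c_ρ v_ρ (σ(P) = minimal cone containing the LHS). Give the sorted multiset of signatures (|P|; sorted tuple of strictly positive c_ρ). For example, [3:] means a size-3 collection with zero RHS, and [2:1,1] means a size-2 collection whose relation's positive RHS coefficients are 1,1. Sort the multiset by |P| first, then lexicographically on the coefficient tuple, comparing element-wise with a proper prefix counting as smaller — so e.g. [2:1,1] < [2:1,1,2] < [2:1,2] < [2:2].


14 minimal non-faces of Δ(Σ) (on 7 rays):

  {1,7}:  v_{1} + v_{7} = 0  ⟹  sig = [2:]
  {2,3}:  v_{2} + v_{3} = 0  ⟹  sig = [2:]
  {4,6}:  v_{4} + v_{6} = 0  ⟹  sig = [2:]
  {1,2}:  v_{1} + v_{2} = v_{6}  ⟹  sig = [2:1]
  {1,4}:  v_{1} + v_{4} = v_{3}  ⟹  sig = [2:1]
  {1,6}:  v_{1} + v_{6} = v_{5}  ⟹  sig = [2:1]
  {2,4}:  v_{2} + v_{4} = v_{7}  ⟹  sig = [2:1]
  {3,6}:  v_{3} + v_{6} = v_{1}  ⟹  sig = [2:1]
  {3,7}:  v_{3} + v_{7} = v_{4}  ⟹  sig = [2:1]
  {4,5}:  v_{4} + v_{5} = v_{1}  ⟹  sig = [2:1]
  {5,7}:  v_{5} + v_{7} = v_{6}  ⟹  sig = [2:1]
  {6,7}:  v_{6} + v_{7} = v_{2}  ⟹  sig = [2:1]
  {2,5}:  v_{2} + v_{5} = 2·v_{6}  ⟹  sig = [2:2]
  {3,5}:  v_{3} + v_{5} = 2·v_{1}  ⟹  sig = [2:2]

Sorted signature multiset PRS(X):
{ [2:] ×3,  [2:1] ×9,  [2:2] ×2 }


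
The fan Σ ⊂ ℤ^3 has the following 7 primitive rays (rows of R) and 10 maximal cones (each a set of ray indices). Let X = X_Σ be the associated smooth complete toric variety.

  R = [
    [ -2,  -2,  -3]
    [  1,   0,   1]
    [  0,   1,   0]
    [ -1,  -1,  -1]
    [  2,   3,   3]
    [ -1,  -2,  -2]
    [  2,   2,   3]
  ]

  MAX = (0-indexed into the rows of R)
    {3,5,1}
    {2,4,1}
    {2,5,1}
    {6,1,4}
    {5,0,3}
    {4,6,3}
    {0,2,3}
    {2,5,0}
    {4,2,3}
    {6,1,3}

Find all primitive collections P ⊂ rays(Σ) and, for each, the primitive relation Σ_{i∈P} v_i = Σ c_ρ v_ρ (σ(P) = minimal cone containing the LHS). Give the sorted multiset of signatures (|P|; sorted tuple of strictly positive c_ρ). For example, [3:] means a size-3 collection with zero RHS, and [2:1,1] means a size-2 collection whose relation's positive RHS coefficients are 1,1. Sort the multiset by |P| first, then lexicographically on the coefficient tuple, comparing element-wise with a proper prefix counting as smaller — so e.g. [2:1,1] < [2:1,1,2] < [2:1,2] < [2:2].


|primitive collections| = 9. Relations:

  • {0,6}:  v_{0} + v_{6} = 0  ⇒ sig = [2:]
  • {0,1}:  v_{0} + v_{1} = v_{5}  ⇒ sig = [2:1]
  • {0,4}:  v_{0} + v_{4} = v_{2}  ⇒ sig = [2:1]
  • {2,6}:  v_{2} + v_{6} = v_{4}  ⇒ sig = [2:1]
  • {5,6}:  v_{5} + v_{6} = v_{1}  ⇒ sig = [2:1]
  • {4,5}:  v_{4} + v_{5} = v_{1} + v_{2}  ⇒ sig = [2:1,1]
  • {1,2,3}:  v_{1} + v_{2} + v_{3} = 0  ⇒ sig = [3:]
  • {1,3,4}:  v_{1} + v_{3} + v_{4} = v_{6}  ⇒ sig = [3:1]
  • {2,3,5}:  v_{2} + v_{3} + v_{5} = v_{0}  ⇒ sig = [3:1]

Sorted signature multiset PRS(X):
    [2:]
    [2:1]
    [2:1]
    [2:1]
    [2:1]
    [2:1,1]
    [3:]
    [3:1]
    [3:1]


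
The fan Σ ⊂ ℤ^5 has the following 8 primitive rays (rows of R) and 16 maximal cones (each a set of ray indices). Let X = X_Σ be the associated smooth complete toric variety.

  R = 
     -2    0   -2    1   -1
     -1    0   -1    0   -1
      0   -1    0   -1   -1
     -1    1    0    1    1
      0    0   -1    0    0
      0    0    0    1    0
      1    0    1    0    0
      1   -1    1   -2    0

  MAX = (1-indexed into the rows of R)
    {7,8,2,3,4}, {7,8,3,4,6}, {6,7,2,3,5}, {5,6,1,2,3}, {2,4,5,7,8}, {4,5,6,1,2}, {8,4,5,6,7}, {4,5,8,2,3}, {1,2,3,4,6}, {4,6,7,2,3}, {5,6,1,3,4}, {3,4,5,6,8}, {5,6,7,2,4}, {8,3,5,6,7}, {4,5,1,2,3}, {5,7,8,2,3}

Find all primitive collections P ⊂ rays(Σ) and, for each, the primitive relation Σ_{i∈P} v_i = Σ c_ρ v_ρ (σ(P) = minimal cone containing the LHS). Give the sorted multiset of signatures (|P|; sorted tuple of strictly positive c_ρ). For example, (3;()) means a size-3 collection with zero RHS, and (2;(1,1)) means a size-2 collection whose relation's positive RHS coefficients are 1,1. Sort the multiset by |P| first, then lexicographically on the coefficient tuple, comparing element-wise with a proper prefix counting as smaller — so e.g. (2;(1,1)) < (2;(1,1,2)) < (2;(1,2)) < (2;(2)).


5 minimal non-faces of Δ(Σ) (on 8 rays):

  {1,7}:  v_{1} + v_{7} = v_{2} + v_{6}  ⟹  sig = (2;(1,1))
  {1,8}:  v_{1} + v_{8} = 2·v_{3} + v_{4} + v_{5}  ⟹  sig = (2;(1,1,2))
  {2,6,8}:  v_{2} + v_{6} + v_{8} = v_{3}  ⟹  sig = (3;(1))
  {3,4,5,7}:  v_{3} + v_{4} + v_{5} + v_{7} = 0  ⟹  sig = (4;())
  {2,3,4,5,6}:  v_{2} + v_{3} + v_{4} + v_{5} + v_{6} = v_{1}  ⟹  sig = (5;(1))

Hence PRS(X_Σ) =
    (2;(1,1))
    (2;(1,1,2))
    (3;(1))
    (4;())
    (5;(1))


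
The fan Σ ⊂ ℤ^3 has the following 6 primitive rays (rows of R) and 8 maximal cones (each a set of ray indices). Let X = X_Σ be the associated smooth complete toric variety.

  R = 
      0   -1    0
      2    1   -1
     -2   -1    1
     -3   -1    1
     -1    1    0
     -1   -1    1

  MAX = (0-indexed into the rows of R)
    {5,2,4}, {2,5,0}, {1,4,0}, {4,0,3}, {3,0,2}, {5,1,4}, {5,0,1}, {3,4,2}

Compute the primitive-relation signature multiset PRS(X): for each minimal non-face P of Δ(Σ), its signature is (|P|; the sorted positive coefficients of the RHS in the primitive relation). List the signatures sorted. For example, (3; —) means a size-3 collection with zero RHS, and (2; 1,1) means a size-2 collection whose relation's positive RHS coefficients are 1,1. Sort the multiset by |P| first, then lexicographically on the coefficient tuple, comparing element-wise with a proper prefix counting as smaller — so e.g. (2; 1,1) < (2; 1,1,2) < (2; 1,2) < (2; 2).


Σ has 5 primitive collections:

  {1,2}:  v_{1} + v_{2} = 0  ⇒ sig = (2; —)
  {1,3}:  v_{1} + v_{3} = v_{0} + v_{4}  ⇒ sig = (2; 1,1)
  {3,5}:  v_{3} + v_{5} = 2·v_{2}  ⇒ sig = (2; 2)
  {0,2,4}:  v_{0} + v_{2} + v_{4} = v_{3}  ⇒ sig = (3; 1)
  {0,4,5}:  v_{0} + v_{4} + v_{5} = v_{2}  ⇒ sig = (3; 1)

so the primitive-relation signature multiset is
[(2; —), (2; 1,1), (2; 2), (3; 1), (3; 1)]


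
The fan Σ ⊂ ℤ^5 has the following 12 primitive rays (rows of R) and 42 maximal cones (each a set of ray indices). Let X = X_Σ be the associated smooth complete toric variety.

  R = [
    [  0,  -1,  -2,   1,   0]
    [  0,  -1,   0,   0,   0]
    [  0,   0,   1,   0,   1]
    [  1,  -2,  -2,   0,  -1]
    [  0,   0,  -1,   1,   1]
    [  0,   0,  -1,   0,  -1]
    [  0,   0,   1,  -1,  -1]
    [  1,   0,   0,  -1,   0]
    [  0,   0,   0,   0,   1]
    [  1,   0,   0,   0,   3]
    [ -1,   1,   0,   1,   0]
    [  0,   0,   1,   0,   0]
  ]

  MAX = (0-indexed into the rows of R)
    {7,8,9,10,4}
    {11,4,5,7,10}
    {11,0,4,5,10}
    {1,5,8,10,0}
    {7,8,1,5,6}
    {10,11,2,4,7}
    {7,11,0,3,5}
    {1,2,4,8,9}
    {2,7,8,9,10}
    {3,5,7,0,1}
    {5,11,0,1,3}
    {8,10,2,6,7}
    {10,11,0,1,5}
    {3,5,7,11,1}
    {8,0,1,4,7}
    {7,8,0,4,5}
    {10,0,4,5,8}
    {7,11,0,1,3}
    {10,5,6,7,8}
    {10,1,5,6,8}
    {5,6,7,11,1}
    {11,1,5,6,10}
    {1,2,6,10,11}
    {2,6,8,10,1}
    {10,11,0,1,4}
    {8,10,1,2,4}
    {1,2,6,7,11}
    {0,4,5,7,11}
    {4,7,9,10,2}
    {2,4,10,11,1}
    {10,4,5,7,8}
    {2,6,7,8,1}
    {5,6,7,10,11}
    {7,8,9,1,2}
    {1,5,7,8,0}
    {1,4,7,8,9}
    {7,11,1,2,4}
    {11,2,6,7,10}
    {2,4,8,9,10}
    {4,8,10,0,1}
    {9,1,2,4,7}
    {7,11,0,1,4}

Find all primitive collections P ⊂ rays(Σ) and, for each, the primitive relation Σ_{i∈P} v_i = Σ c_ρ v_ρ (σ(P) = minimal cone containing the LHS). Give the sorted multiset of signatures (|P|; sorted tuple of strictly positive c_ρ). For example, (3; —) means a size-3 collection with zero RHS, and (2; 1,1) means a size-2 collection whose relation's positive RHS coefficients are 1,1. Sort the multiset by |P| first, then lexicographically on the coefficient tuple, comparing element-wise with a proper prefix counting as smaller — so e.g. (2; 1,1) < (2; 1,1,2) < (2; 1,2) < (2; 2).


21 minimal non-faces of Δ(Σ) (on 12 rays):

  • {2,5}:  v_{2} + v_{5} = 0  →  sig = (2; —)
  • {4,6}:  v_{4} + v_{6} = 0  →  sig = (2; —)
  • {8,11}:  v_{8} + v_{11} = v_{2}  →  sig = (2; 1)
  • {0,2}:  v_{0} + v_{2} = v_{1} + v_{4}  →  sig = (2; 1,1)
  • {0,6}:  v_{0} + v_{6} = v_{1} + v_{5}  →  sig = (2; 1,1)
  • {3,8}:  v_{3} + v_{8} = v_{0} + v_{1} + v_{7}  →  sig = (2; 1,1,1)
  • {3,10}:  v_{3} + v_{10} = v_{0} + v_{5} + v_{11}  →  sig = (2; 1,1,1)
  • {5,9}:  v_{5} + v_{9} = v_{4} + v_{7} + v_{8}  →  sig = (2; 1,1,1)
  • {6,9}:  v_{6} + v_{9} = v_{2} + v_{7} + v_{8}  →  sig = (2; 1,1,1)
  • {2,3}:  v_{2} + v_{3} = v_{0} + v_{1} + v_{7} + v_{11}  →  sig = (2; 1,1,1,1)
  • {0,9}:  v_{0} + v_{9} = v_{1} + 2·v_{4} + v_{7} + v_{8}  →  sig = (2; 1,1,1,2)
  • {3,4}:  v_{3} + v_{4} = 2·v_{0} + v_{7} + v_{11}  →  sig = (2; 1,1,2)
  • {9,11}:  v_{9} + v_{11} = 2·v_{2} + v_{4} + v_{7}  →  sig = (2; 1,1,2)
  • {3,6}:  v_{3} + v_{6} = 2·v_{1} + 2·v_{5} + v_{7} + v_{11}  →  sig = (2; 1,1,2,2)
  • {3,9}:  v_{3} + v_{9} = 2·v_{1} + 2·v_{4} + 2·v_{7}  →  sig = (2; 2,2,2)
  • {1,7,10}:  v_{1} + v_{7} + v_{10} = 0  →  sig = (3; —)
  • {1,4,5}:  v_{1} + v_{4} + v_{5} = v_{0}  →  sig = (3; 1)
  • {0,7,10}:  v_{0} + v_{7} + v_{10} = v_{4} + v_{5}  →  sig = (3; 1,1)
  • {1,9,10}:  v_{1} + v_{9} + v_{10} = v_{2} + v_{4} + v_{8}  →  sig = (3; 1,1,1)
  • {2,4,7,8}:  v_{2} + v_{4} + v_{7} + v_{8} = v_{9}  →  sig = (4; 1)
  • {0,1,5,7,11}:  v_{0} + v_{1} + v_{5} + v_{7} + v_{11} = v_{3}  →  sig = (5; 1)

Signatures (|P|; sorted positive RHS coefficients), sorted:
    |P|=2: 15 collections, coeffs (), (), (1), (1,1), (1,1), (1,1,1), (1,1,1), (1,1,1), (1,1,1), (1,1,1,1), (1,1,1,2), (1,1,2), (1,1,2), (1,1,2,2), (2,2,2)
    |P|=3: 4 collections, coeffs (), (1), (1,1), (1,1,1)
    |P|=4: 1 collection, coeffs (1)
    |P|=5: 1 collection, coeffs (1)


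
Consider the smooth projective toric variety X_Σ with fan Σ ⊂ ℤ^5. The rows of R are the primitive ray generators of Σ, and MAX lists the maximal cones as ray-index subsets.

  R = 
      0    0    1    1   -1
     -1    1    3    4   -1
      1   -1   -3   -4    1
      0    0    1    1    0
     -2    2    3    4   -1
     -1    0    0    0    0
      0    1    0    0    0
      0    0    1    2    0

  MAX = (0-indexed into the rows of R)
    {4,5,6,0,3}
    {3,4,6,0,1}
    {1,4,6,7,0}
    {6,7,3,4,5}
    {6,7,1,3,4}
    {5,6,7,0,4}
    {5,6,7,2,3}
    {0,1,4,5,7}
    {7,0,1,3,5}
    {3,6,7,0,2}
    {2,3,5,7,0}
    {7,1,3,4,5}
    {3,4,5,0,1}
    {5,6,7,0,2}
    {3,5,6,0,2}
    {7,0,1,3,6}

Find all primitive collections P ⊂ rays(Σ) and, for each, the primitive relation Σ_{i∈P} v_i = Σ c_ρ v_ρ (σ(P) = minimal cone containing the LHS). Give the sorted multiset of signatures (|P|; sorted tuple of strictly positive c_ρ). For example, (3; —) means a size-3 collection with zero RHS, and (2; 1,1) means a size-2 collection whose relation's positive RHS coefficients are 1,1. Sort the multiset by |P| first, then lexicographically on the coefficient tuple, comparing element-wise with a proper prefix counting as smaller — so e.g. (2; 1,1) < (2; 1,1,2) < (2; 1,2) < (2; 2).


Minimal non-faces — 5 found among 8 rays, 16 max cones:

  P = {1,2}:  v_{1} + v_{2} = 0  ⇒ sig = (2; —)
  P = {2,4}:  v_{2} + v_{4} = v_{5} + v_{6}  ⇒ sig = (2; 1,1)
  P = {1,5,6}:  v_{1} + v_{5} + v_{6} = v_{4}  ⇒ sig = (3; 1)
  P = {0,3,4,7}:  v_{0} + v_{3} + v_{4} + v_{7} = 2·v_{1}  ⇒ sig = (4; 2)
  P = {0,3,5,6,7}:  v_{0} + v_{3} + v_{5} + v_{6} + v_{7} = v_{1}  ⇒ sig = (5; 1)

Sorted signature multiset PRS(X):
    (2; —)
    (2; 1,1)
    (3; 1)
    (4; 2)
    (5; 1)


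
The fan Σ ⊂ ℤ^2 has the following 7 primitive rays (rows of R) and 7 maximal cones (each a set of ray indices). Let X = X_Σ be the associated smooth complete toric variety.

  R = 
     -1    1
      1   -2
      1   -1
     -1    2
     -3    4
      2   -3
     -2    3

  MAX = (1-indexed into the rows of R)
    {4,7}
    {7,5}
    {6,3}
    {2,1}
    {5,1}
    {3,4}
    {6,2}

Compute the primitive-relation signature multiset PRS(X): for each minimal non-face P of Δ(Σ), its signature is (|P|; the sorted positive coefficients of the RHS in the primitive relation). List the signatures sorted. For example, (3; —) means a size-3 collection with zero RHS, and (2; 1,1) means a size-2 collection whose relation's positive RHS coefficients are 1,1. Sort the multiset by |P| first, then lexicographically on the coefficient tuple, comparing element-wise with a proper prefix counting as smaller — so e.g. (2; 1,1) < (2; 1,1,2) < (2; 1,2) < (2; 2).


Minimal non-faces — 14 found among 7 rays, 7 max cones:

  P = {1,3}:  v_{1} + v_{3} = 0 ; sig = (2; —)
  P = {2,4}:  v_{2} + v_{4} = 0 ; sig = (2; —)
  P = {6,7}:  v_{6} + v_{7} = 0 ; sig = (2; —)
  P = {1,4}:  v_{1} + v_{4} = v_{7} ; sig = (2; 1)
  P = {1,6}:  v_{1} + v_{6} = v_{2} ; sig = (2; 1)
  P = {1,7}:  v_{1} + v_{7} = v_{5} ; sig = (2; 1)
  P = {2,3}:  v_{2} + v_{3} = v_{6} ; sig = (2; 1)
  P = {2,7}:  v_{2} + v_{7} = v_{1} ; sig = (2; 1)
  P = {3,5}:  v_{3} + v_{5} = v_{7} ; sig = (2; 1)
  P = {3,7}:  v_{3} + v_{7} = v_{4} ; sig = (2; 1)
  P = {4,6}:  v_{4} + v_{6} = v_{3} ; sig = (2; 1)
  P = {5,6}:  v_{5} + v_{6} = v_{1} ; sig = (2; 1)
  P = {2,5}:  v_{2} + v_{5} = 2·v_{1} ; sig = (2; 2)
  P = {4,5}:  v_{4} + v_{5} = 2·v_{7} ; sig = (2; 2)

so the primitive-relation signature multiset is
{ (2; —) ×3,  (2; 1) ×9,  (2; 2) ×2 }


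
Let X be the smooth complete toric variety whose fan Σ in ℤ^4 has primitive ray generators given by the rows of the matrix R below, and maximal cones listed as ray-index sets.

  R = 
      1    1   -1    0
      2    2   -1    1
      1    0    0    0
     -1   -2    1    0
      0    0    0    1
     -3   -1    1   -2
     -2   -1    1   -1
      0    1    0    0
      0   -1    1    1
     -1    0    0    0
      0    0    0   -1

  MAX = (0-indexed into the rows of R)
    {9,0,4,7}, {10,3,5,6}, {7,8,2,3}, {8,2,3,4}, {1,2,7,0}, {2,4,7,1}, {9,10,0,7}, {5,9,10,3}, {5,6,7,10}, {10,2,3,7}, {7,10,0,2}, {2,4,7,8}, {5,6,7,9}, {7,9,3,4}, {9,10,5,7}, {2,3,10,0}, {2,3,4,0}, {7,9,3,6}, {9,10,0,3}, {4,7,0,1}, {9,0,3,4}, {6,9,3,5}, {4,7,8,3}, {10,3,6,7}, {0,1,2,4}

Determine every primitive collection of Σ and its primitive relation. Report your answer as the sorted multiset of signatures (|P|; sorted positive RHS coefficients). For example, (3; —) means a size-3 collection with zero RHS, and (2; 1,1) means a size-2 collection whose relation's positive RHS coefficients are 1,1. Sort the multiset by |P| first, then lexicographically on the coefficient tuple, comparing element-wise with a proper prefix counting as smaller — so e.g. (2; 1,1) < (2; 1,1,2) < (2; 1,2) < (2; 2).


Δ(Σ) — 11 vertices, 25 min non-faces:

  P = {2,9}:  v_{2} + v_{9} = 0  ⟹  sig = (2; —)
  P = {4,10}:  v_{4} + v_{10} = 0  ⟹  sig = (2; —)
  P = {1,6}:  v_{1} + v_{6} = v_{7}  ⟹  sig = (2; 1)
  P = {0,6}:  v_{0} + v_{6} = v_{9} + v_{10}  ⟹  sig = (2; 1,1)
  P = {0,8}:  v_{0} + v_{8} = v_{2} + v_{4}  ⟹  sig = (2; 1,1)
  P = {1,3}:  v_{1} + v_{3} = v_{2} + v_{4}  ⟹  sig = (2; 1,1)
  P = {2,5}:  v_{2} + v_{5} = v_{6} + v_{10}  ⟹  sig = (2; 1,1)
  P = {4,5}:  v_{4} + v_{5} = v_{6} + v_{9}  ⟹  sig = (2; 1,1)
  P = {1,5}:  v_{1} + v_{5} = v_{7} + v_{9} + v_{10}  ⟹  sig = (2; 1,1,1)
  P = {1,9}:  v_{1} + v_{9} = v_{0} + v_{4} + v_{7}  ⟹  sig = (2; 1,1,1)
  P = {1,10}:  v_{1} + v_{10} = v_{0} + v_{2} + v_{7}  ⟹  sig = (2; 1,1,1)
  P = {2,6}:  v_{2} + v_{6} = v_{3} + v_{7} + v_{10}  ⟹  sig = (2; 1,1,1)
  P = {4,6}:  v_{4} + v_{6} = v_{3} + v_{7} + v_{9}  ⟹  sig = (2; 1,1,1)
  P = {5,8}:  v_{5} + v_{8} = v_{3} + v_{6} + v_{7}  ⟹  sig = (2; 1,1,1)
  P = {8,9}:  v_{8} + v_{9} = v_{3} + v_{4} + v_{7}  ⟹  sig = (2; 1,1,1)
  P = {8,10}:  v_{8} + v_{10} = v_{2} + v_{3} + v_{7}  ⟹  sig = (2; 1,1,1)
  P = {1,8}:  v_{1} + v_{8} = 2·v_{2} + 2·v_{4} + v_{7}  ⟹  sig = (2; 1,2,2)
  P = {0,5}:  v_{0} + v_{5} = 2·v_{9} + 2·v_{10}  ⟹  sig = (2; 2,2)
  P = {6,8}:  v_{6} + v_{8} = 2·v_{3} + 2·v_{7}  ⟹  sig = (2; 2,2)
  P = {0,3,7}:  v_{0} + v_{3} + v_{7} = 0  ⟹  sig = (3; —)
  P = {6,9,10}:  v_{6} + v_{9} + v_{10} = v_{5}  ⟹  sig = (3; 1)
  P = {3,5,7}:  v_{3} + v_{5} + v_{7} = 2·v_{6}  ⟹  sig = (3; 2)
  P = {0,2,4,7}:  v_{0} + v_{2} + v_{4} + v_{7} = v_{1}  ⟹  sig = (4; 1)
  P = {2,3,4,7}:  v_{2} + v_{3} + v_{4} + v_{7} = v_{8}  ⟹  sig = (4; 1)
  P = {3,7,9,10}:  v_{3} + v_{7} + v_{9} + v_{10} = v_{6}  ⟹  sig = (4; 1)

Hence PRS(X_Σ) =
    |P|=2: 19 collections, coeffs (), (), (1), (1,1), (1,1), (1,1), (1,1), (1,1), (1,1,1), (1,1,1), (1,1,1), (1,1,1), (1,1,1), (1,1,1), (1,1,1), (1,1,1), (1,2,2), (2,2), (2,2)
    |P|=3: 3 collections, coeffs (), (1), (2)
    |P|=4: 3 collections, coeffs (1), (1), (1)


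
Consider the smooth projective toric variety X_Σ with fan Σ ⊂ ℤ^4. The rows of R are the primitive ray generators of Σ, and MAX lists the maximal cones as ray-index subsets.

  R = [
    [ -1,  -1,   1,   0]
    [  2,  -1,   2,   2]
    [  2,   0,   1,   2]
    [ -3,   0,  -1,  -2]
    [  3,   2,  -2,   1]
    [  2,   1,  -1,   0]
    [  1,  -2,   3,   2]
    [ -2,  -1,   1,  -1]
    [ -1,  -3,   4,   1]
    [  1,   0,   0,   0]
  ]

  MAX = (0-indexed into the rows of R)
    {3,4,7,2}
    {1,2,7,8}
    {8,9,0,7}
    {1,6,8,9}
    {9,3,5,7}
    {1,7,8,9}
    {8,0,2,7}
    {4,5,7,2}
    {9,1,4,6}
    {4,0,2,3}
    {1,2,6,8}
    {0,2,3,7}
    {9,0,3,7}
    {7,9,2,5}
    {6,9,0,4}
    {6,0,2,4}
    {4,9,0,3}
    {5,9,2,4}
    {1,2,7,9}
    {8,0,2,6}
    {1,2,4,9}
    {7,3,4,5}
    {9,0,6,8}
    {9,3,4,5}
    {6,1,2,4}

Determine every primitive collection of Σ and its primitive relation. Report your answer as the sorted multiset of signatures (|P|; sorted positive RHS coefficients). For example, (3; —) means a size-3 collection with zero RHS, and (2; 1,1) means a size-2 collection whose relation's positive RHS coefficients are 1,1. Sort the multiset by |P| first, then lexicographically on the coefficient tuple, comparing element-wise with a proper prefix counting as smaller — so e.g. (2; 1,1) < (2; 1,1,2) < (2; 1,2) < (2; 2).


|primitive collections| = 18. Relations:

  • {0,1}:  v_{0} + v_{1} = v_{6} ; sig = (2; 1)
  • {0,5}:  v_{0} + v_{5} = v_{9} ; sig = (2; 1)
  • {1,3}:  v_{1} + v_{3} = v_{0} ; sig = (2; 1)
  • {4,8}:  v_{4} + v_{8} = v_{1} ; sig = (2; 1)
  • {6,7}:  v_{6} + v_{7} = v_{8} ; sig = (2; 1)
  • {5,6}:  v_{5} + v_{6} = v_{1} + v_{9} ; sig = (2; 1,1)
  • {5,8}:  v_{5} + v_{8} = v_{1} + v_{7} + v_{9} ; sig = (2; 1,1,1)
  • {1,5}:  v_{1} + v_{5} = v_{2} + 2·v_{9} ; sig = (2; 1,2)
  • {3,8}:  v_{3} + v_{8} = 2·v_{0} + v_{7} ; sig = (2; 1,2)
  • {3,6}:  v_{3} + v_{6} = 2·v_{0} ; sig = (2; 2)
  • {0,4,7}:  v_{0} + v_{4} + v_{7} = 0 ; sig = (3; —)
  • {2,3,9}:  v_{2} + v_{3} + v_{9} = 0 ; sig = (3; —)
  • {0,2,9}:  v_{0} + v_{2} + v_{9} = v_{1} ; sig = (3; 1)
  • {4,7,9}:  v_{4} + v_{7} + v_{9} = v_{5} ; sig = (3; 1)
  • {1,4,7}:  v_{1} + v_{4} + v_{7} = v_{2} + v_{9} ; sig = (3; 1,1)
  • {2,3,5}:  v_{2} + v_{3} + v_{5} = v_{4} + v_{7} ; sig = (3; 1,1)
  • {2,8,9}:  v_{2} + v_{8} + v_{9} = 2·v_{1} + v_{7} ; sig = (3; 1,2)
  • {2,6,9}:  v_{2} + v_{6} + v_{9} = 2·v_{1} ; sig = (3; 2)

Hence PRS(X_Σ) =
    (2; 1)
    (2; 1)
    (2; 1)
    (2; 1)
    (2; 1)
    (2; 1,1)
    (2; 1,1,1)
    (2; 1,2)
    (2; 1,2)
    (2; 2)
    (3; —)
    (3; —)
    (3; 1)
    (3; 1)
    (3; 1,1)
    (3; 1,1)
    (3; 1,2)
    (3; 2)


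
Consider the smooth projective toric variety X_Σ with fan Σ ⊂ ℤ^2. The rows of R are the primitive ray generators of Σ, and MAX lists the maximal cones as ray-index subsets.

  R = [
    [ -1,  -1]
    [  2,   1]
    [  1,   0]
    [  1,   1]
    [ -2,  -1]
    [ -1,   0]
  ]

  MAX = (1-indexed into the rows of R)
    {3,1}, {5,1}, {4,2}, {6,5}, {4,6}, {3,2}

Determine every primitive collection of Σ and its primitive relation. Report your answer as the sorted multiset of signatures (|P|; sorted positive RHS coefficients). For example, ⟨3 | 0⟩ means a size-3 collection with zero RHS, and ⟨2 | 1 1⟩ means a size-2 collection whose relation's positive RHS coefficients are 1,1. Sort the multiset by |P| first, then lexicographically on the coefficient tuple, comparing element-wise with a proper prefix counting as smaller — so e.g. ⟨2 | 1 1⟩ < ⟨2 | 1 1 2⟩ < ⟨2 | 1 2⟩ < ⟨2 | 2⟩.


Δ(Σ) — 6 vertices, 9 min non-faces:

  • {1,4}:  v_{1} + v_{4} = 0  ⟹  sig = ⟨2 | 0⟩
  • {2,5}:  v_{2} + v_{5} = 0  ⟹  sig = ⟨2 | 0⟩
  • {3,6}:  v_{3} + v_{6} = 0  ⟹  sig = ⟨2 | 0⟩
  • {1,2}:  v_{1} + v_{2} = v_{3}  ⟹  sig = ⟨2 | 1⟩
  • {1,6}:  v_{1} + v_{6} = v_{5}  ⟹  sig = ⟨2 | 1⟩
  • {2,6}:  v_{2} + v_{6} = v_{4}  ⟹  sig = ⟨2 | 1⟩
  • {3,4}:  v_{3} + v_{4} = v_{2}  ⟹  sig = ⟨2 | 1⟩
  • {3,5}:  v_{3} + v_{5} = v_{1}  ⟹  sig = ⟨2 | 1⟩
  • {4,5}:  v_{4} + v_{5} = v_{6}  ⟹  sig = ⟨2 | 1⟩

so the primitive-relation signature multiset is
    |P|=2: 9 collections, coeffs (), (), (), (1), (1), (1), (1), (1), (1)


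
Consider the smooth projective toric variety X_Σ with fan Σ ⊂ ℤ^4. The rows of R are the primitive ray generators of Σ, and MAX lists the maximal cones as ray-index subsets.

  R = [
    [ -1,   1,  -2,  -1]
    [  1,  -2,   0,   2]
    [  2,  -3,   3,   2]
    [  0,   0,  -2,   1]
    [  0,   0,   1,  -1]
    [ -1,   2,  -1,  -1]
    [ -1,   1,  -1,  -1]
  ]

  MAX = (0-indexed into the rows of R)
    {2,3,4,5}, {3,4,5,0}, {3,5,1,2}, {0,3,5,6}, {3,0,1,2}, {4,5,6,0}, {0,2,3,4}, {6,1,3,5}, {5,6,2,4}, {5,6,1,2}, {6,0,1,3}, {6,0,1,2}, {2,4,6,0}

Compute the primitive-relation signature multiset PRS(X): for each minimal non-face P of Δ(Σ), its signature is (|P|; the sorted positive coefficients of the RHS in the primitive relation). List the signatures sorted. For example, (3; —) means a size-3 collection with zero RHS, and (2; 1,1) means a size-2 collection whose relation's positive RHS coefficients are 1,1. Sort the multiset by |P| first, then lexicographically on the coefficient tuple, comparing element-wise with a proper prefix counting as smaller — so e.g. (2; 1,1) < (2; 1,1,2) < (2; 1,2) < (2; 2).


5 collections generate NE(X_Σ); each relation:

  P={1,4}:  v_{1} + v_{4} = v_{0} + v_{2} — sig = (2; 1,1)
  P={0,2,5}:  v_{0} + v_{2} + v_{5} = 0 — sig = (3; —)
  P={2,3,6}:  v_{2} + v_{3} + v_{6} = v_{1} — sig = (3; 1)
  P={3,4,6}:  v_{3} + v_{4} + v_{6} = v_{0} — sig = (3; 1)
  P={0,1,5}:  v_{0} + v_{1} + v_{5} = v_{3} + v_{6} — sig = (3; 1,1)

so the primitive-relation signature multiset is
    |P|=2: 1 collection, coeffs (1,1)
    |P|=3: 4 collections, coeffs (), (1), (1), (1,1)


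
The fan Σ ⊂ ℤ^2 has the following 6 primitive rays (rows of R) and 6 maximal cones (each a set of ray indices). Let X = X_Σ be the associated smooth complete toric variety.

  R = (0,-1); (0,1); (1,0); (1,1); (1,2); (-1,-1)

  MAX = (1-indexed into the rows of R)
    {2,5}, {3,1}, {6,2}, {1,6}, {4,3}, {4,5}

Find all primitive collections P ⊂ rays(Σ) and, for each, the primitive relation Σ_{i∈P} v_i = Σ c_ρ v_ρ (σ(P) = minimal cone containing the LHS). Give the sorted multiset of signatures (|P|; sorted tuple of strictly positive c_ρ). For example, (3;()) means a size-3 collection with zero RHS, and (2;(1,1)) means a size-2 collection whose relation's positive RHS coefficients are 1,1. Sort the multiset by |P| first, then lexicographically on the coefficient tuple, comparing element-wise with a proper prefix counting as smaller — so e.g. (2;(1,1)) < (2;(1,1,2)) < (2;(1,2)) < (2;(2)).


Δ(Σ) — 6 vertices, 9 min non-faces:

  P={1,2}:  v_{1} + v_{2} = 0  ⇒ sig = (2;())
  P={4,6}:  v_{4} + v_{6} = 0  ⇒ sig = (2;())
  P={1,4}:  v_{1} + v_{4} = v_{3}  ⇒ sig = (2;(1))
  P={1,5}:  v_{1} + v_{5} = v_{4}  ⇒ sig = (2;(1))
  P={2,3}:  v_{2} + v_{3} = v_{4}  ⇒ sig = (2;(1))
  P={2,4}:  v_{2} + v_{4} = v_{5}  ⇒ sig = (2;(1))
  P={3,6}:  v_{3} + v_{6} = v_{1}  ⇒ sig = (2;(1))
  P={5,6}:  v_{5} + v_{6} = v_{2}  ⇒ sig = (2;(1))
  P={3,5}:  v_{3} + v_{5} = 2·v_{4}  ⇒ sig = (2;(2))

Sorted signature multiset PRS(X):
[(2;()), (2;()), (2;(1)), (2;(1)), (2;(1)), (2;(1)), (2;(1)), (2;(1)), (2;(2))]


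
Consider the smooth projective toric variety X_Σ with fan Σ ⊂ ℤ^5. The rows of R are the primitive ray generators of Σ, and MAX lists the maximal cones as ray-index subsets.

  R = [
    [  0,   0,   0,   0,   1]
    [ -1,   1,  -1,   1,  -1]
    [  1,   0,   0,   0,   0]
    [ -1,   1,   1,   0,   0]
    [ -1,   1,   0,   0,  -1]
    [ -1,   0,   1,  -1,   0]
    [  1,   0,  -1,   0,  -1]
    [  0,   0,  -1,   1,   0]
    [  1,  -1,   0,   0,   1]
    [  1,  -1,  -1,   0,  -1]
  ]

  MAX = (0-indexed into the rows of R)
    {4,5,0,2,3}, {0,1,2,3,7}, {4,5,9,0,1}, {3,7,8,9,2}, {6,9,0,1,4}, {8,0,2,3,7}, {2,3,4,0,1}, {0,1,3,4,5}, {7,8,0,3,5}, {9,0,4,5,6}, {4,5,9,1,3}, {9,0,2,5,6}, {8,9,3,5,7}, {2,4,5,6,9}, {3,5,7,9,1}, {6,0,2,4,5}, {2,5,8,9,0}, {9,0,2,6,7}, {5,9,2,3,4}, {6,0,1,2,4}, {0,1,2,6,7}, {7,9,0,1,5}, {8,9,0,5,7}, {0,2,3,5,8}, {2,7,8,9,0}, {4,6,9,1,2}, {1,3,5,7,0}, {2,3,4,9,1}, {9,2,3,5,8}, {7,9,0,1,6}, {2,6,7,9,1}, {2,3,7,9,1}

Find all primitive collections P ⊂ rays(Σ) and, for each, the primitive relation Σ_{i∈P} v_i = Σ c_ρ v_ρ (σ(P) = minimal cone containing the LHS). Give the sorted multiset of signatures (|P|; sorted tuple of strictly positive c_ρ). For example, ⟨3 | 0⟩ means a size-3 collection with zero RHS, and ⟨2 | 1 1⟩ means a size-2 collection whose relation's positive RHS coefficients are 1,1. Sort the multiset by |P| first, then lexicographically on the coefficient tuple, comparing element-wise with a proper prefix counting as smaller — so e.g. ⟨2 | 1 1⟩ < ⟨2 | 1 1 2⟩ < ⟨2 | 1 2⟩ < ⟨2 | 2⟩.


Primitive collections (12):

  • {4,8}:  v_{4} + v_{8} = 0  →  sig = ⟨2 | 0⟩
  • {1,8}:  v_{1} + v_{8} = v_{7}  →  sig = ⟨2 | 1⟩
  • {4,7}:  v_{4} + v_{7} = v_{1}  →  sig = ⟨2 | 1⟩
  • {3,6}:  v_{3} + v_{6} = v_{2} + v_{4}  →  sig = ⟨2 | 1 1⟩
  • {6,8}:  v_{6} + v_{8} = v_{0} + v_{2} + v_{9}  →  sig = ⟨2 | 1 1 1⟩
  • {0,3,9}:  v_{0} + v_{3} + v_{9} = 0  →  sig = ⟨3 | 0⟩
  • {2,5,7}:  v_{2} + v_{5} + v_{7} = 0  →  sig = ⟨3 | 0⟩
  • {1,2,5}:  v_{1} + v_{2} + v_{5} = v_{4}  →  sig = ⟨3 | 1⟩
  • {5,6,7}:  v_{5} + v_{6} + v_{7} = v_{0} + v_{4} + v_{9}  →  sig = ⟨3 | 1 1 1⟩
  • {1,5,6}:  v_{1} + v_{5} + v_{6} = v_{0} + 2·v_{4} + v_{9}  →  sig = ⟨3 | 1 1 2⟩
  • {0,2,4,9}:  v_{0} + v_{2} + v_{4} + v_{9} = v_{6}  →  sig = ⟨4 | 1⟩
  • {0,1,2,9}:  v_{0} + v_{1} + v_{2} + v_{9} = v_{6} + v_{7}  →  sig = ⟨4 | 1 1⟩

Sorted signature multiset PRS(X):
[⟨2 | 0⟩, ⟨2 | 1⟩, ⟨2 | 1⟩, ⟨2 | 1 1⟩, ⟨2 | 1 1 1⟩, ⟨3 | 0⟩, ⟨3 | 0⟩, ⟨3 | 1⟩, ⟨3 | 1 1 1⟩, ⟨3 | 1 1 2⟩, ⟨4 | 1⟩, ⟨4 | 1 1⟩]


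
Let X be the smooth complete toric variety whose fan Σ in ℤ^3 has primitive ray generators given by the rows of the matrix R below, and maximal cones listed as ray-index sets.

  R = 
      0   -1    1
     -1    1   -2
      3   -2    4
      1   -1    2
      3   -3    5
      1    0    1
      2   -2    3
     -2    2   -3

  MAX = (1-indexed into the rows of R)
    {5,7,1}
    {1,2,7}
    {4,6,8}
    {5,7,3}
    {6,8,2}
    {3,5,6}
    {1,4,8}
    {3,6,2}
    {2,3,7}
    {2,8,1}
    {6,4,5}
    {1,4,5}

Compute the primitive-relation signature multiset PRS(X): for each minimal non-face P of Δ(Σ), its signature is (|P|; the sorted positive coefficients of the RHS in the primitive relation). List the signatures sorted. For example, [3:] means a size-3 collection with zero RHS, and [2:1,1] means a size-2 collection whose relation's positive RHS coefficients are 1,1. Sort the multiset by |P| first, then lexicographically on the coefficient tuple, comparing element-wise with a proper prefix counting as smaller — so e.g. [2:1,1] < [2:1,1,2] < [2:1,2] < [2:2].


Primitive collections (10):

  P={2,4}:  v_{2} + v_{4} = 0  so sig = [2:]
  P={7,8}:  v_{7} + v_{8} = 0  so sig = [2:]
  P={1,3}:  v_{1} + v_{3} = v_{5}  so sig = [2:1]
  P={1,6}:  v_{1} + v_{6} = v_{4}  so sig = [2:1]
  P={2,5}:  v_{2} + v_{5} = v_{7}  so sig = [2:1]
  P={3,8}:  v_{3} + v_{8} = v_{6}  so sig = [2:1]
  P={4,7}:  v_{4} + v_{7} = v_{5}  so sig = [2:1]
  P={5,8}:  v_{5} + v_{8} = v_{4}  so sig = [2:1]
  P={6,7}:  v_{6} + v_{7} = v_{3}  so sig = [2:1]
  P={3,4}:  v_{3} + v_{4} = v_{5} + v_{6}  so sig = [2:1,1]

Signatures (|P|; sorted positive RHS coefficients), sorted:
{ [2:] ×2,  [2:1] ×7,  [2:1,1] }
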